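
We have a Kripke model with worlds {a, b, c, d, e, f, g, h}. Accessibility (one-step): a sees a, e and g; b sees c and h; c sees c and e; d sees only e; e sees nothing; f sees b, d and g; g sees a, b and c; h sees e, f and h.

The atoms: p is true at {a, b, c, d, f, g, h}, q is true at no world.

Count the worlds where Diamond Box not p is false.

a: successors {a, e, g}; Box not p there: a:F, e:T, g:F. ✓
b: successors {c, h}; Box not p there: c:F, h:F. ✗
c: successors {c, e}; Box not p there: c:F, e:T. ✓
d: successors {e}; Box not p there: e:T. ✓
e: no successors, so Diamond Box not p fails. ✗
f: successors {b, d, g}; Box not p there: b:F, d:T, g:F. ✓
g: successors {a, b, c}; Box not p there: a:F, b:F, c:F. ✗
h: successors {e, f, h}; Box not p there: e:T, f:F, h:F. ✓
Satisfying worlds: {a, c, d, f, h}.
So Diamond Box not p fails at the other 3 worlds.

3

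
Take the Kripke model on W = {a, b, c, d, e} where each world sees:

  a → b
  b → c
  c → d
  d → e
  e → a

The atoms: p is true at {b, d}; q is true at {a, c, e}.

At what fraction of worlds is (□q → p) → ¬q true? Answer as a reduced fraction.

3/5

a: □q → p is T, ¬q is F. ✗
b: □q → p is T, ¬q is T. ✓
c: □q → p is T, ¬q is F. ✗
d: □q → p is T, ¬q is T. ✓
e: □q → p is F, ¬q is F. ✓
That's 3 of 5 worlds, so 3/5.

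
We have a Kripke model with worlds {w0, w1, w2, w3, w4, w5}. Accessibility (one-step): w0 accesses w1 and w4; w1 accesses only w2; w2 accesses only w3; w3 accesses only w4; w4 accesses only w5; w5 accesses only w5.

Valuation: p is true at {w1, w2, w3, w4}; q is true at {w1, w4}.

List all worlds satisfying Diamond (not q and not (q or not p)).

{w1, w2}

w0: successors {w1, w4}; not q and not (q or not p) there: w1:F, w4:F. ✗
w1: successors {w2}; not q and not (q or not p) there: w2:T. ✓
w2: successors {w3}; not q and not (q or not p) there: w3:T. ✓
w3: successors {w4}; not q and not (q or not p) there: w4:F. ✗
w4: successors {w5}; not q and not (q or not p) there: w5:F. ✗
w5: successors {w5}; not q and not (q or not p) there: w5:F. ✗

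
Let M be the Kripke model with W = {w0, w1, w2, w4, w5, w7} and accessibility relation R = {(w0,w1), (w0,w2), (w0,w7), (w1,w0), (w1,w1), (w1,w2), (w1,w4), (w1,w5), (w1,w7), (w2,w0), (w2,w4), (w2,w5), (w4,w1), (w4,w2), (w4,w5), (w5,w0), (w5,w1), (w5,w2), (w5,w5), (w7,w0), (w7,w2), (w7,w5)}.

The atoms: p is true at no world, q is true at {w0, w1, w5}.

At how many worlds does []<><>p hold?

0

w0: successors {w1, w2, w7}; <><>p there: w1:F, w2:F, w7:F. ✗
w1: successors {w0, w1, w2, w4, w5, w7}; <><>p there: w0:F, w1:F, w2:F, w4:F, w5:F, w7:F. ✗
w2: successors {w0, w4, w5}; <><>p there: w0:F, w4:F, w5:F. ✗
w4: successors {w1, w2, w5}; <><>p there: w1:F, w2:F, w5:F. ✗
w5: successors {w0, w1, w2, w5}; <><>p there: w0:F, w1:F, w2:F, w5:F. ✗
w7: successors {w0, w2, w5}; <><>p there: w0:F, w2:F, w5:F. ✗
Satisfying worlds: ∅.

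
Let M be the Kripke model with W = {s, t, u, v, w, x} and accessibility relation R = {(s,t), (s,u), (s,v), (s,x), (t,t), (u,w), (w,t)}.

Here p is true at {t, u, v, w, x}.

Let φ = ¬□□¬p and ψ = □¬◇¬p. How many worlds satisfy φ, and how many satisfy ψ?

For ¬□□¬p:
s: □□¬p is F. ✓
t: □□¬p is F. ✓
u: □□¬p is F. ✓
v: □□¬p is T. ✗
w: □□¬p is F. ✓
x: □□¬p is T. ✗
— 4 worlds.
For □¬◇¬p:
s: successors {t, u, v, x}; ¬◇¬p there: t:T, u:T, v:T, x:T. ✓
t: successors {t}; ¬◇¬p there: t:T. ✓
u: successors {w}; ¬◇¬p there: w:T. ✓
v: no successors, so □¬◇¬p holds vacuously. ✓
w: successors {t}; ¬◇¬p there: t:T. ✓
x: no successors, so □¬◇¬p holds vacuously. ✓
— 6 worlds.

4 and 6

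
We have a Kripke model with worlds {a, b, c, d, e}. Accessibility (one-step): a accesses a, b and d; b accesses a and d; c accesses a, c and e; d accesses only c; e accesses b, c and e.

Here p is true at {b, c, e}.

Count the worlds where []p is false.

3

a: successors {a, b, d}; p there: a:F, b:T, d:F. ✗
b: successors {a, d}; p there: a:F, d:F. ✗
c: successors {a, c, e}; p there: a:F, c:T, e:T. ✗
d: successors {c}; p there: c:T. ✓
e: successors {b, c, e}; p there: b:T, c:T, e:T. ✓
Satisfying worlds: {d, e}.
So []p fails at the other 3 worlds.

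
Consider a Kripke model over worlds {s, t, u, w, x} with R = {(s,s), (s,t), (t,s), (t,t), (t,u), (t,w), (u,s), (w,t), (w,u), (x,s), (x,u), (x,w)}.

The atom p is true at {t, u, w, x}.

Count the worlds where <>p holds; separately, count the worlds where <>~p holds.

4 and 4

For <>p:
s: successors {s, t}; p there: s:F, t:T. ✓
t: successors {s, t, u, w}; p there: s:F, t:T, u:T, w:T. ✓
u: successors {s}; p there: s:F. ✗
w: successors {t, u}; p there: t:T, u:T. ✓
x: successors {s, u, w}; p there: s:F, u:T, w:T. ✓
— 4 worlds.
For <>~p:
s: successors {s, t}; ~p there: s:T, t:F. ✓
t: successors {s, t, u, w}; ~p there: s:T, t:F, u:F, w:F. ✓
u: successors {s}; ~p there: s:T. ✓
w: successors {t, u}; ~p there: t:F, u:F. ✗
x: successors {s, u, w}; ~p there: s:T, u:F, w:F. ✓
— 4 worlds.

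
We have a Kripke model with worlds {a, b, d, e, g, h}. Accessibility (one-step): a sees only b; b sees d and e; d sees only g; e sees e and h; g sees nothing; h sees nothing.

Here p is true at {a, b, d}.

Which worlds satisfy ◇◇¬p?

{a, b, e}

a: successors {b}; ◇¬p there: b:T. ✓
b: successors {d, e}; ◇¬p there: d:T, e:T. ✓
d: successors {g}; ◇¬p there: g:F. ✗
e: successors {e, h}; ◇¬p there: e:T, h:F. ✓
g: no successors, so ◇◇¬p fails. ✗
h: no successors, so ◇◇¬p fails. ✗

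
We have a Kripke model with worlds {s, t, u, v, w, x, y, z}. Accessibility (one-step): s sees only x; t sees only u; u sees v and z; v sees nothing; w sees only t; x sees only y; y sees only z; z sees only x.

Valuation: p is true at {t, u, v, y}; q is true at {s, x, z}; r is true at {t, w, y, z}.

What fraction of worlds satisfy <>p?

1/2

s: successors {x}; p there: x:F. ✗
t: successors {u}; p there: u:T. ✓
u: successors {v, z}; p there: v:T, z:F. ✓
v: no successors, so <>p fails. ✗
w: successors {t}; p there: t:T. ✓
x: successors {y}; p there: y:T. ✓
y: successors {z}; p there: z:F. ✗
z: successors {x}; p there: x:F. ✗
That's 4 of 8 worlds, so 4/8 = 1/2.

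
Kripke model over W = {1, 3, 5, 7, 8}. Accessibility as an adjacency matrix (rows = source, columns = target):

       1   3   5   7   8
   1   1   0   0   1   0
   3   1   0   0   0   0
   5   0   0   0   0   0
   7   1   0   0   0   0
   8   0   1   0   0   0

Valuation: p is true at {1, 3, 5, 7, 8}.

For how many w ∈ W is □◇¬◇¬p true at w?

1: successors {1, 7}; ◇¬◇¬p there: 1:T, 7:T. ✓
3: successors {1}; ◇¬◇¬p there: 1:T. ✓
5: no successors, so □◇¬◇¬p holds vacuously. ✓
7: successors {1}; ◇¬◇¬p there: 1:T. ✓
8: successors {3}; ◇¬◇¬p there: 3:T. ✓
Satisfying worlds: {1, 3, 5, 7, 8}.

5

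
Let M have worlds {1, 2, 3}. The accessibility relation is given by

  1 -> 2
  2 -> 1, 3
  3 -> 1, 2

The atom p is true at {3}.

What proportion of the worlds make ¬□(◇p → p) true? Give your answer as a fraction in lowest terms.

1: □(◇p → p) is F. ✓
2: □(◇p → p) is T. ✗
3: □(◇p → p) is F. ✓
That's 2 of 3 worlds, so 2/3.

2/3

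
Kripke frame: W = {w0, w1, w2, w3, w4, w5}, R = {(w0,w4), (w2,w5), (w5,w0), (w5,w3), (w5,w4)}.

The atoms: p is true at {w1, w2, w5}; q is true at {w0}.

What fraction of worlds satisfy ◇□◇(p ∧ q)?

w0: successors {w4}; □◇(p ∧ q) there: w4:T. ✓
w1: no successors, so ◇□◇(p ∧ q) fails. ✗
w2: successors {w5}; □◇(p ∧ q) there: w5:F. ✗
w3: no successors, so ◇□◇(p ∧ q) fails. ✗
w4: no successors, so ◇□◇(p ∧ q) fails. ✗
w5: successors {w0, w3, w4}; □◇(p ∧ q) there: w0:F, w3:T, w4:T. ✓
That's 2 of 6 worlds, so 2/6 = 1/3.

1/3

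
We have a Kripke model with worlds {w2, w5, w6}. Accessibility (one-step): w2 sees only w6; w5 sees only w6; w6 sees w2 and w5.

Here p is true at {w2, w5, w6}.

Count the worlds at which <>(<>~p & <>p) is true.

0

w2: successors {w6}; <>~p & <>p there: w6:F. ✗
w5: successors {w6}; <>~p & <>p there: w6:F. ✗
w6: successors {w2, w5}; <>~p & <>p there: w2:F, w5:F. ✗
Satisfying worlds: ∅.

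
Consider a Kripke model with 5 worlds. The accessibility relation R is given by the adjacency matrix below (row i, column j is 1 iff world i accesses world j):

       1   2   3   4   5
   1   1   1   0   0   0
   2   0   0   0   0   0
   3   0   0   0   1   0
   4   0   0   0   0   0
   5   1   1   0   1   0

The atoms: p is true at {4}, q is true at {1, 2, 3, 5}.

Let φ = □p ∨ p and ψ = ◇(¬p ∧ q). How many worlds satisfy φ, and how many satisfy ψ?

3 and 2

For □p ∨ p:
1: □p is F, p is F. ✗
2: □p is T, p is F. ✓
3: □p is T, p is F. ✓
4: □p is T, p is T. ✓
5: □p is F, p is F. ✗
— 3 worlds.
For ◇(¬p ∧ q):
1: successors {1, 2}; ¬p ∧ q there: 1:T, 2:T. ✓
2: no successors, so ◇(¬p ∧ q) fails. ✗
3: successors {4}; ¬p ∧ q there: 4:F. ✗
4: no successors, so ◇(¬p ∧ q) fails. ✗
5: successors {1, 2, 4}; ¬p ∧ q there: 1:T, 2:T, 4:F. ✓
— 2 worlds.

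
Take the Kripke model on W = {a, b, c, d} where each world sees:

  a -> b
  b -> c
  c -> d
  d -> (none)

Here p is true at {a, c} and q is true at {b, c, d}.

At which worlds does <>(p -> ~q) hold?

{a, c}

a: successors {b}; p -> ~q there: b:T. ✓
b: successors {c}; p -> ~q there: c:F. ✗
c: successors {d}; p -> ~q there: d:T. ✓
d: no successors, so <>(p -> ~q) fails. ✗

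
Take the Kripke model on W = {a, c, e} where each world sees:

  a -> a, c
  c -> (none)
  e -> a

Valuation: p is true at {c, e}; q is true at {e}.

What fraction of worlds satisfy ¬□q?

a: □q is F. ✓
c: □q is T. ✗
e: □q is F. ✓
That's 2 of 3 worlds, so 2/3.

2/3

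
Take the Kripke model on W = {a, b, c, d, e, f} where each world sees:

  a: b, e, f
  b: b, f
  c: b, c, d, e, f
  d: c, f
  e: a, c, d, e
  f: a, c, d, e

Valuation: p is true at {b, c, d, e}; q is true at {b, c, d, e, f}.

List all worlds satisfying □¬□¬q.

a: successors {b, e, f}; ¬□¬q there: b:T, e:T, f:T. ✓
b: successors {b, f}; ¬□¬q there: b:T, f:T. ✓
c: successors {b, c, d, e, f}; ¬□¬q there: b:T, c:T, d:T, e:T, f:T. ✓
d: successors {c, f}; ¬□¬q there: c:T, f:T. ✓
e: successors {a, c, d, e}; ¬□¬q there: a:T, c:T, d:T, e:T. ✓
f: successors {a, c, d, e}; ¬□¬q there: a:T, c:T, d:T, e:T. ✓

{a, b, c, d, e, f}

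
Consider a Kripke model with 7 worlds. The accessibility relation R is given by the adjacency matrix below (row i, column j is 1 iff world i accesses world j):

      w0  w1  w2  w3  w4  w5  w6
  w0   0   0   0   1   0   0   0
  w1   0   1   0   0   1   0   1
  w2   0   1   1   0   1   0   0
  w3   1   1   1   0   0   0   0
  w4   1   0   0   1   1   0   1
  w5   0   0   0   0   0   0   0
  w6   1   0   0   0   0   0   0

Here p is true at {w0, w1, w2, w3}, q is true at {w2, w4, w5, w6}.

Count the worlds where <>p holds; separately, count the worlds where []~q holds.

6 and 3

For <>p:
w0: successors {w3}; p there: w3:T. ✓
w1: successors {w1, w4, w6}; p there: w1:T, w4:F, w6:F. ✓
w2: successors {w1, w2, w4}; p there: w1:T, w2:T, w4:F. ✓
w3: successors {w0, w1, w2}; p there: w0:T, w1:T, w2:T. ✓
w4: successors {w0, w3, w4, w6}; p there: w0:T, w3:T, w4:F, w6:F. ✓
w5: no successors, so <>p fails. ✗
w6: successors {w0}; p there: w0:T. ✓
— 6 worlds.
For []~q:
w0: successors {w3}; ~q there: w3:T. ✓
w1: successors {w1, w4, w6}; ~q there: w1:T, w4:F, w6:F. ✗
w2: successors {w1, w2, w4}; ~q there: w1:T, w2:F, w4:F. ✗
w3: successors {w0, w1, w2}; ~q there: w0:T, w1:T, w2:F. ✗
w4: successors {w0, w3, w4, w6}; ~q there: w0:T, w3:T, w4:F, w6:F. ✗
w5: no successors, so []~q holds vacuously. ✓
w6: successors {w0}; ~q there: w0:T. ✓
— 3 worlds.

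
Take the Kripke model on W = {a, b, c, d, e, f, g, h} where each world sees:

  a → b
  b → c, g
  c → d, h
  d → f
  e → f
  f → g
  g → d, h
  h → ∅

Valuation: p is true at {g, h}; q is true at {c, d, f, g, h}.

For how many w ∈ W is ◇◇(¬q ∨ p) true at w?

5

a: successors {b}; ◇(¬q ∨ p) there: b:T. ✓
b: successors {c, g}; ◇(¬q ∨ p) there: c:T, g:T. ✓
c: successors {d, h}; ◇(¬q ∨ p) there: d:F, h:F. ✗
d: successors {f}; ◇(¬q ∨ p) there: f:T. ✓
e: successors {f}; ◇(¬q ∨ p) there: f:T. ✓
f: successors {g}; ◇(¬q ∨ p) there: g:T. ✓
g: successors {d, h}; ◇(¬q ∨ p) there: d:F, h:F. ✗
h: no successors, so ◇◇(¬q ∨ p) fails. ✗
Satisfying worlds: {a, b, d, e, f}.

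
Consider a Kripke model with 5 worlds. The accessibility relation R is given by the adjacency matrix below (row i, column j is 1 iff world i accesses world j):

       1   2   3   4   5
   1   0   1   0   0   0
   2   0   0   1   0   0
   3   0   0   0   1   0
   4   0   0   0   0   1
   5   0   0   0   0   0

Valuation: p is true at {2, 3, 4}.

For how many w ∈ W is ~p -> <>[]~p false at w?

1: ~p is T, <>[]~p is F. ✗
2: ~p is F, <>[]~p is F. ✓
3: ~p is F, <>[]~p is T. ✓
4: ~p is F, <>[]~p is T. ✓
5: ~p is T, <>[]~p is F. ✗
Satisfying worlds: {2, 3, 4}.
So ~p -> <>[]~p fails at the other 2 worlds.

2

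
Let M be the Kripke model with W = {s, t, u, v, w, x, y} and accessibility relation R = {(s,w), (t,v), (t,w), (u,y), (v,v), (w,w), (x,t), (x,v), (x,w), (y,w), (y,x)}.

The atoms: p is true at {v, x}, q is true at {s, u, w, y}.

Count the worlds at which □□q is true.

2

s: successors {w}; □q there: w:T. ✓
t: successors {v, w}; □q there: v:F, w:T. ✗
u: successors {y}; □q there: y:F. ✗
v: successors {v}; □q there: v:F. ✗
w: successors {w}; □q there: w:T. ✓
x: successors {t, v, w}; □q there: t:F, v:F, w:T. ✗
y: successors {w, x}; □q there: w:T, x:F. ✗
Satisfying worlds: {s, w}.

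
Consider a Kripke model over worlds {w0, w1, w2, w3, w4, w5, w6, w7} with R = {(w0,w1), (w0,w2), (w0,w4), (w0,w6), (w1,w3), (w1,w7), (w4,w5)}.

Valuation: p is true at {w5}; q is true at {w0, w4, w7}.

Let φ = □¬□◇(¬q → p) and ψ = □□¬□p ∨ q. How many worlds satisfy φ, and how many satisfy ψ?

5 and 8

For □¬□◇(¬q → p):
w0: successors {w1, w2, w4, w6}; ¬□◇(¬q → p) there: w1:T, w2:F, w4:T, w6:F. ✗
w1: successors {w3, w7}; ¬□◇(¬q → p) there: w3:F, w7:F. ✗
w2: no successors, so □¬□◇(¬q → p) holds vacuously. ✓
w3: no successors, so □¬□◇(¬q → p) holds vacuously. ✓
w4: successors {w5}; ¬□◇(¬q → p) there: w5:F. ✗
w5: no successors, so □¬□◇(¬q → p) holds vacuously. ✓
w6: no successors, so □¬□◇(¬q → p) holds vacuously. ✓
w7: no successors, so □¬□◇(¬q → p) holds vacuously. ✓
— 5 worlds.
For □□¬□p ∨ q:
w0: □□¬□p is F, q is T. ✓
w1: □□¬□p is T, q is F. ✓
w2: □□¬□p is T, q is F. ✓
w3: □□¬□p is T, q is F. ✓
w4: □□¬□p is T, q is T. ✓
w5: □□¬□p is T, q is F. ✓
w6: □□¬□p is T, q is F. ✓
w7: □□¬□p is T, q is T. ✓
— 8 worlds.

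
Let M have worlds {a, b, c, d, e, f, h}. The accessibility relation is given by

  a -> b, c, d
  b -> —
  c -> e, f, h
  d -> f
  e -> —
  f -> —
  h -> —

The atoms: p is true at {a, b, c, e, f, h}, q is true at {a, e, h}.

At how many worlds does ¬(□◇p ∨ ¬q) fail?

a: □◇p ∨ ¬q is F. ✓
b: □◇p ∨ ¬q is T. ✗
c: □◇p ∨ ¬q is T. ✗
d: □◇p ∨ ¬q is T. ✗
e: □◇p ∨ ¬q is T. ✗
f: □◇p ∨ ¬q is T. ✗
h: □◇p ∨ ¬q is T. ✗
Satisfying worlds: {a}.
So ¬(□◇p ∨ ¬q) fails at the other 6 worlds.

6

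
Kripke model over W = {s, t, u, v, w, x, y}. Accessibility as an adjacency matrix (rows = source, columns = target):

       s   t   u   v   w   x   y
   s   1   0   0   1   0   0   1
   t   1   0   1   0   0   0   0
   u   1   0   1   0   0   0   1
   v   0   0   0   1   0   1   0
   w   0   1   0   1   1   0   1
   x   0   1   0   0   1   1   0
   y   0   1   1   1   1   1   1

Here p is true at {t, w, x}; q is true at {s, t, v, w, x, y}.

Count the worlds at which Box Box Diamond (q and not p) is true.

s: successors {s, v, y}; Box Diamond (q and not p) there: s:T, v:F, y:F. ✗
t: successors {s, u}; Box Diamond (q and not p) there: s:T, u:T. ✓
u: successors {s, u, y}; Box Diamond (q and not p) there: s:T, u:T, y:F. ✗
v: successors {v, x}; Box Diamond (q and not p) there: v:F, x:F. ✗
w: successors {t, v, w, y}; Box Diamond (q and not p) there: t:T, v:F, w:T, y:F. ✗
x: successors {t, w, x}; Box Diamond (q and not p) there: t:T, w:T, x:F. ✗
y: successors {t, u, v, w, x, y}; Box Diamond (q and not p) there: t:T, u:T, v:F, w:T, x:F, y:F. ✗
Satisfying worlds: {t}.

1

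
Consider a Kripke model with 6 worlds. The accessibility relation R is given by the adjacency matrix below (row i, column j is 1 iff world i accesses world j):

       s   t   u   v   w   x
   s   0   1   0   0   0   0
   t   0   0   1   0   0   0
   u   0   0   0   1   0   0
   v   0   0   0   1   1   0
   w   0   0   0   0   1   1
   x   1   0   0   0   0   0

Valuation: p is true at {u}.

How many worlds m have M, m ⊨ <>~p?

5

s: successors {t}; ~p there: t:T. ✓
t: successors {u}; ~p there: u:F. ✗
u: successors {v}; ~p there: v:T. ✓
v: successors {v, w}; ~p there: v:T, w:T. ✓
w: successors {w, x}; ~p there: w:T, x:T. ✓
x: successors {s}; ~p there: s:T. ✓
Satisfying worlds: {s, u, v, w, x}.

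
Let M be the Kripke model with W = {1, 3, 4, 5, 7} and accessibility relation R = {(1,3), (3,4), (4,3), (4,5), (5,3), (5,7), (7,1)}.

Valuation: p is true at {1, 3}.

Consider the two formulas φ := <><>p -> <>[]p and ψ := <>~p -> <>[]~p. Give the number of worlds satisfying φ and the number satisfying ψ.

3 and 4

For <><>p -> <>[]p:
1: <><>p is F, <>[]p is F. ✓
3: <><>p is T, <>[]p is F. ✗
4: <><>p is T, <>[]p is F. ✗
5: <><>p is T, <>[]p is T. ✓
7: <><>p is T, <>[]p is T. ✓
— 3 worlds.
For <>~p -> <>[]~p:
1: <>~p is F, <>[]~p is T. ✓
3: <>~p is T, <>[]~p is F. ✗
4: <>~p is T, <>[]~p is T. ✓
5: <>~p is T, <>[]~p is T. ✓
7: <>~p is F, <>[]~p is F. ✓
— 4 worlds.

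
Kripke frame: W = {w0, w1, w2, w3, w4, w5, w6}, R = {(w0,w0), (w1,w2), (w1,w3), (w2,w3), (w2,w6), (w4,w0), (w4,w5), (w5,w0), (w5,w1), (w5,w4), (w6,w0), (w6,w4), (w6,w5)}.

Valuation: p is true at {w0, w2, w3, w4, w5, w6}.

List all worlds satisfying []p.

w0: successors {w0}; p there: w0:T. ✓
w1: successors {w2, w3}; p there: w2:T, w3:T. ✓
w2: successors {w3, w6}; p there: w3:T, w6:T. ✓
w3: no successors, so []p holds vacuously. ✓
w4: successors {w0, w5}; p there: w0:T, w5:T. ✓
w5: successors {w0, w1, w4}; p there: w0:T, w1:F, w4:T. ✗
w6: successors {w0, w4, w5}; p there: w0:T, w4:T, w5:T. ✓

{w0, w1, w2, w3, w4, w6}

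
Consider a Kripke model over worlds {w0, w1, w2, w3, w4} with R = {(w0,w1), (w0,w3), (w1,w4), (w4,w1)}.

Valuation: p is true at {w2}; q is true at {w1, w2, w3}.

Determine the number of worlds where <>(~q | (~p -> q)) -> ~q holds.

w0: <>(~q | (~p -> q)) is T, ~q is T. ✓
w1: <>(~q | (~p -> q)) is T, ~q is F. ✗
w2: <>(~q | (~p -> q)) is F, ~q is F. ✓
w3: <>(~q | (~p -> q)) is F, ~q is F. ✓
w4: <>(~q | (~p -> q)) is T, ~q is T. ✓
Satisfying worlds: {w0, w2, w3, w4}.

4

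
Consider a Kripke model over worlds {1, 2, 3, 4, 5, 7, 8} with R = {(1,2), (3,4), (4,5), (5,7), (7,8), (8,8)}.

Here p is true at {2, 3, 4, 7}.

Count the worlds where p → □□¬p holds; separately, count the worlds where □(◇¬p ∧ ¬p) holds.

For p → □□¬p:
1: p is F, □□¬p is T. ✓
2: p is T, □□¬p is T. ✓
3: p is T, □□¬p is T. ✓
4: p is T, □□¬p is F. ✗
5: p is F, □□¬p is T. ✓
7: p is T, □□¬p is T. ✓
8: p is F, □□¬p is T. ✓
— 6 worlds.
For □(◇¬p ∧ ¬p):
1: successors {2}; ◇¬p ∧ ¬p there: 2:F. ✗
2: no successors, so □(◇¬p ∧ ¬p) holds vacuously. ✓
3: successors {4}; ◇¬p ∧ ¬p there: 4:F. ✗
4: successors {5}; ◇¬p ∧ ¬p there: 5:F. ✗
5: successors {7}; ◇¬p ∧ ¬p there: 7:F. ✗
7: successors {8}; ◇¬p ∧ ¬p there: 8:T. ✓
8: successors {8}; ◇¬p ∧ ¬p there: 8:T. ✓
— 3 worlds.

6 and 3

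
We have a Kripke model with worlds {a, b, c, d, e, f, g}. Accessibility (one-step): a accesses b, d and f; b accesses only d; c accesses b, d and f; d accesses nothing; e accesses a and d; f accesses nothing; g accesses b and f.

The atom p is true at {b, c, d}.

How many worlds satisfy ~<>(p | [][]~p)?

2

a: <>(p | [][]~p) is T. ✗
b: <>(p | [][]~p) is T. ✗
c: <>(p | [][]~p) is T. ✗
d: <>(p | [][]~p) is F. ✓
e: <>(p | [][]~p) is T. ✗
f: <>(p | [][]~p) is F. ✓
g: <>(p | [][]~p) is T. ✗
Satisfying worlds: {d, f}.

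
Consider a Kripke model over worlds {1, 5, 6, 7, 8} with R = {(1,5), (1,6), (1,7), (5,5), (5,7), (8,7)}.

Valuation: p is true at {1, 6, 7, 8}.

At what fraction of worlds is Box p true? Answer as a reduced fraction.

1: successors {5, 6, 7}; p there: 5:F, 6:T, 7:T. ✗
5: successors {5, 7}; p there: 5:F, 7:T. ✗
6: no successors, so Box p holds vacuously. ✓
7: no successors, so Box p holds vacuously. ✓
8: successors {7}; p there: 7:T. ✓
That's 3 of 5 worlds, so 3/5.

3/5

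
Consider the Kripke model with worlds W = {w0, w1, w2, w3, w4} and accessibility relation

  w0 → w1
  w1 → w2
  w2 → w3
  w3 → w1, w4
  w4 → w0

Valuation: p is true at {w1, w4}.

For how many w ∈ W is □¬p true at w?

w0: successors {w1}; ¬p there: w1:F. ✗
w1: successors {w2}; ¬p there: w2:T. ✓
w2: successors {w3}; ¬p there: w3:T. ✓
w3: successors {w1, w4}; ¬p there: w1:F, w4:F. ✗
w4: successors {w0}; ¬p there: w0:T. ✓
Satisfying worlds: {w1, w2, w4}.

3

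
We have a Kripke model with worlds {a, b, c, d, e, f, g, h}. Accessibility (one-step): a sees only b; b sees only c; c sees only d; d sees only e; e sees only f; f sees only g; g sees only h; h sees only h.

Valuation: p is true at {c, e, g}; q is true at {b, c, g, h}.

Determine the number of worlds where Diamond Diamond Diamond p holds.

2

a: successors {b}; Diamond Diamond p there: b:F. ✗
b: successors {c}; Diamond Diamond p there: c:T. ✓
c: successors {d}; Diamond Diamond p there: d:F. ✗
d: successors {e}; Diamond Diamond p there: e:T. ✓
e: successors {f}; Diamond Diamond p there: f:F. ✗
f: successors {g}; Diamond Diamond p there: g:F. ✗
g: successors {h}; Diamond Diamond p there: h:F. ✗
h: successors {h}; Diamond Diamond p there: h:F. ✗
Satisfying worlds: {b, d}.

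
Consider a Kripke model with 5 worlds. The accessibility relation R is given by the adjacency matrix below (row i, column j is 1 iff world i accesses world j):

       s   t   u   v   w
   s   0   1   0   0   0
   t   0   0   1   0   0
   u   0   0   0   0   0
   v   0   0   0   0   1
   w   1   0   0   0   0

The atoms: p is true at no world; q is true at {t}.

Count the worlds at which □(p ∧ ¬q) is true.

1

s: successors {t}; p ∧ ¬q there: t:F. ✗
t: successors {u}; p ∧ ¬q there: u:F. ✗
u: no successors, so □(p ∧ ¬q) holds vacuously. ✓
v: successors {w}; p ∧ ¬q there: w:F. ✗
w: successors {s}; p ∧ ¬q there: s:F. ✗
Satisfying worlds: {u}.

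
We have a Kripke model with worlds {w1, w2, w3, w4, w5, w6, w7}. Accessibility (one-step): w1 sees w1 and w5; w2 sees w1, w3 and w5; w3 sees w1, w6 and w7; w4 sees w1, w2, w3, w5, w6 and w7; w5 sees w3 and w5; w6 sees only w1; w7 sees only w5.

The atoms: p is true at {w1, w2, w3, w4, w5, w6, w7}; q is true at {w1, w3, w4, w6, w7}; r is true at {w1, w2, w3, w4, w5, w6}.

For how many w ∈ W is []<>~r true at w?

0

w1: successors {w1, w5}; <>~r there: w1:F, w5:F. ✗
w2: successors {w1, w3, w5}; <>~r there: w1:F, w3:T, w5:F. ✗
w3: successors {w1, w6, w7}; <>~r there: w1:F, w6:F, w7:F. ✗
w4: successors {w1, w2, w3, w5, w6, w7}; <>~r there: w1:F, w2:F, w3:T, w5:F, w6:F, w7:F. ✗
w5: successors {w3, w5}; <>~r there: w3:T, w5:F. ✗
w6: successors {w1}; <>~r there: w1:F. ✗
w7: successors {w5}; <>~r there: w5:F. ✗
Satisfying worlds: ∅.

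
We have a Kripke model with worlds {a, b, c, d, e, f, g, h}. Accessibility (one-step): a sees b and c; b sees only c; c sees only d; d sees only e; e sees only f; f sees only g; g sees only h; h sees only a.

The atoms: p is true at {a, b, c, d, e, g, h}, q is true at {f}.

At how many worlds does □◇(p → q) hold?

1

a: successors {b, c}; ◇(p → q) there: b:F, c:F. ✗
b: successors {c}; ◇(p → q) there: c:F. ✗
c: successors {d}; ◇(p → q) there: d:F. ✗
d: successors {e}; ◇(p → q) there: e:T. ✓
e: successors {f}; ◇(p → q) there: f:F. ✗
f: successors {g}; ◇(p → q) there: g:F. ✗
g: successors {h}; ◇(p → q) there: h:F. ✗
h: successors {a}; ◇(p → q) there: a:F. ✗
Satisfying worlds: {d}.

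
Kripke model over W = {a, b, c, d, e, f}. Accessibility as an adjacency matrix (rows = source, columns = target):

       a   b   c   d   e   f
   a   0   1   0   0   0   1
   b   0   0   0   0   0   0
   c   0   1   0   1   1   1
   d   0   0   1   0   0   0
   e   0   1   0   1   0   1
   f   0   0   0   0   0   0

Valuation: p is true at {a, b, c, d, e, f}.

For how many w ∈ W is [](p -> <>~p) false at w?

4

a: successors {b, f}; p -> <>~p there: b:F, f:F. ✗
b: no successors, so [](p -> <>~p) holds vacuously. ✓
c: successors {b, d, e, f}; p -> <>~p there: b:F, d:F, e:F, f:F. ✗
d: successors {c}; p -> <>~p there: c:F. ✗
e: successors {b, d, f}; p -> <>~p there: b:F, d:F, f:F. ✗
f: no successors, so [](p -> <>~p) holds vacuously. ✓
Satisfying worlds: {b, f}.
So [](p -> <>~p) fails at the other 4 worlds.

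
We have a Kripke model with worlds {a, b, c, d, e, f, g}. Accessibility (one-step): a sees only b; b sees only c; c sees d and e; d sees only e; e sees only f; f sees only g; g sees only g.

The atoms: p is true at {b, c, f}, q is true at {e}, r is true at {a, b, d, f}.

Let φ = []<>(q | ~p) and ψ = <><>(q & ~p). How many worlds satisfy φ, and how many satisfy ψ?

4 and 2

For []<>(q | ~p):
a: successors {b}; <>(q | ~p) there: b:F. ✗
b: successors {c}; <>(q | ~p) there: c:T. ✓
c: successors {d, e}; <>(q | ~p) there: d:T, e:F. ✗
d: successors {e}; <>(q | ~p) there: e:F. ✗
e: successors {f}; <>(q | ~p) there: f:T. ✓
f: successors {g}; <>(q | ~p) there: g:T. ✓
g: successors {g}; <>(q | ~p) there: g:T. ✓
— 4 worlds.
For <><>(q & ~p):
a: successors {b}; <>(q & ~p) there: b:F. ✗
b: successors {c}; <>(q & ~p) there: c:T. ✓
c: successors {d, e}; <>(q & ~p) there: d:T, e:F. ✓
d: successors {e}; <>(q & ~p) there: e:F. ✗
e: successors {f}; <>(q & ~p) there: f:F. ✗
f: successors {g}; <>(q & ~p) there: g:F. ✗
g: successors {g}; <>(q & ~p) there: g:F. ✗
— 2 worlds.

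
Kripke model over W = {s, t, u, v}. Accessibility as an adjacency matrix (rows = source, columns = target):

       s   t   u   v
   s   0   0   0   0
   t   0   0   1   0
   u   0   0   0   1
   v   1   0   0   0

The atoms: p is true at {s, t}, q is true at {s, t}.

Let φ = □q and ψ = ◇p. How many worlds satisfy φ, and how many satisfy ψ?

2 and 1

For □q:
s: no successors, so □q holds vacuously. ✓
t: successors {u}; q there: u:F. ✗
u: successors {v}; q there: v:F. ✗
v: successors {s}; q there: s:T. ✓
— 2 worlds.
For ◇p:
s: no successors, so ◇p fails. ✗
t: successors {u}; p there: u:F. ✗
u: successors {v}; p there: v:F. ✗
v: successors {s}; p there: s:T. ✓
— 1 world.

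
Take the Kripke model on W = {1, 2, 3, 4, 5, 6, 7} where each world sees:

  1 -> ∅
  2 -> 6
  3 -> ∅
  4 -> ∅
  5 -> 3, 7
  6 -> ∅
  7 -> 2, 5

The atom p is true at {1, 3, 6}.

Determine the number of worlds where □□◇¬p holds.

5

1: no successors, so □□◇¬p holds vacuously. ✓
2: successors {6}; □◇¬p there: 6:T. ✓
3: no successors, so □□◇¬p holds vacuously. ✓
4: no successors, so □□◇¬p holds vacuously. ✓
5: successors {3, 7}; □◇¬p there: 3:T, 7:F. ✗
6: no successors, so □□◇¬p holds vacuously. ✓
7: successors {2, 5}; □◇¬p there: 2:F, 5:F. ✗
Satisfying worlds: {1, 2, 3, 4, 6}.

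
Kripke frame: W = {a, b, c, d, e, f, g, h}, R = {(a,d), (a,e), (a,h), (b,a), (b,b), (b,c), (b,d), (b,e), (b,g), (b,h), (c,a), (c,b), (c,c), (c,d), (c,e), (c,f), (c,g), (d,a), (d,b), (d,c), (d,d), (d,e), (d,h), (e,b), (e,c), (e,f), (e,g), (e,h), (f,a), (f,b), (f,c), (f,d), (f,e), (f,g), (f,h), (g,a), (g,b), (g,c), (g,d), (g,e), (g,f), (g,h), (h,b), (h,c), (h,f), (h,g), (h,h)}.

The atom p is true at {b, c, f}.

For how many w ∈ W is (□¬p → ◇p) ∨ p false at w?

1

a: □¬p → ◇p is F, p is F. ✗
b: □¬p → ◇p is T, p is T. ✓
c: □¬p → ◇p is T, p is T. ✓
d: □¬p → ◇p is T, p is F. ✓
e: □¬p → ◇p is T, p is F. ✓
f: □¬p → ◇p is T, p is T. ✓
g: □¬p → ◇p is T, p is F. ✓
h: □¬p → ◇p is T, p is F. ✓
Satisfying worlds: {b, c, d, e, f, g, h}.
So (□¬p → ◇p) ∨ p fails at the other 1 world.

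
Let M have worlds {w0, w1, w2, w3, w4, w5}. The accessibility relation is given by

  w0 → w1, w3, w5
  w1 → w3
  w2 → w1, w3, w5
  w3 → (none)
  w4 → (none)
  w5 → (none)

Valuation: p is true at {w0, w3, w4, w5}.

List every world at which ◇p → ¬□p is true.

{w0, w2, w3, w4, w5}

w0: ◇p is T, ¬□p is T. ✓
w1: ◇p is T, ¬□p is F. ✗
w2: ◇p is T, ¬□p is T. ✓
w3: ◇p is F, ¬□p is F. ✓
w4: ◇p is F, ¬□p is F. ✓
w5: ◇p is F, ¬□p is F. ✓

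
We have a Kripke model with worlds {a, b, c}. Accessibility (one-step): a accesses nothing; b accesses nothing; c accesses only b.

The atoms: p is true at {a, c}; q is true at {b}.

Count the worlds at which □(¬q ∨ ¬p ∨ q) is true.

a: no successors, so □(¬q ∨ ¬p ∨ q) holds vacuously. ✓
b: no successors, so □(¬q ∨ ¬p ∨ q) holds vacuously. ✓
c: successors {b}; ¬q ∨ ¬p ∨ q there: b:T. ✓
Satisfying worlds: {a, b, c}.

3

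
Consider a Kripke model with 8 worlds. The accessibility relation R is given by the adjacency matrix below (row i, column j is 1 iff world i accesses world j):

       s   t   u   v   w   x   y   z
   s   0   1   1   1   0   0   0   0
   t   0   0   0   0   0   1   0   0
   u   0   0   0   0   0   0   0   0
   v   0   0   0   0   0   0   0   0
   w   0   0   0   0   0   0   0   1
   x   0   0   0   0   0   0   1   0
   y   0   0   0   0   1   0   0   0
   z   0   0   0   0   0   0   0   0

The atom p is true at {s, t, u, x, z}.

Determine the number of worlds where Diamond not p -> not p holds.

6

s: Diamond not p is T, not p is F. ✗
t: Diamond not p is F, not p is F. ✓
u: Diamond not p is F, not p is F. ✓
v: Diamond not p is F, not p is T. ✓
w: Diamond not p is F, not p is T. ✓
x: Diamond not p is T, not p is F. ✗
y: Diamond not p is T, not p is T. ✓
z: Diamond not p is F, not p is F. ✓
Satisfying worlds: {t, u, v, w, y, z}.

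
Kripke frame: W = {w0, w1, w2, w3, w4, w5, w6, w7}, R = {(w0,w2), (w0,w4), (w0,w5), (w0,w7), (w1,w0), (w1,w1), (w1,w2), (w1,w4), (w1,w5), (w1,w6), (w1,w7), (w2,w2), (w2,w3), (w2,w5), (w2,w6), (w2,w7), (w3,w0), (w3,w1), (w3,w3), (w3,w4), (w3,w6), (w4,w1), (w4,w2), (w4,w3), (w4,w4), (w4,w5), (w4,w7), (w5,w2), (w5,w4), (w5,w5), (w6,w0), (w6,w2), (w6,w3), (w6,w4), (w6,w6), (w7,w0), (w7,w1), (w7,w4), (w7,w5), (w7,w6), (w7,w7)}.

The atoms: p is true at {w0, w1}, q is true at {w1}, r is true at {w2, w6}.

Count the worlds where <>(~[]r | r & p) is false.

w0: successors {w2, w4, w5, w7}; ~[]r | r & p there: w2:T, w4:T, w5:T, w7:T. ✓
w1: successors {w0, w1, w2, w4, w5, w6, w7}; ~[]r | r & p there: w0:T, w1:T, w2:T, w4:T, w5:T, w6:T, w7:T. ✓
w2: successors {w2, w3, w5, w6, w7}; ~[]r | r & p there: w2:T, w3:T, w5:T, w6:T, w7:T. ✓
w3: successors {w0, w1, w3, w4, w6}; ~[]r | r & p there: w0:T, w1:T, w3:T, w4:T, w6:T. ✓
w4: successors {w1, w2, w3, w4, w5, w7}; ~[]r | r & p there: w1:T, w2:T, w3:T, w4:T, w5:T, w7:T. ✓
w5: successors {w2, w4, w5}; ~[]r | r & p there: w2:T, w4:T, w5:T. ✓
w6: successors {w0, w2, w3, w4, w6}; ~[]r | r & p there: w0:T, w2:T, w3:T, w4:T, w6:T. ✓
w7: successors {w0, w1, w4, w5, w6, w7}; ~[]r | r & p there: w0:T, w1:T, w4:T, w5:T, w6:T, w7:T. ✓
Satisfying worlds: {w0, w1, w2, w3, w4, w5, w6, w7}.
So <>(~[]r | r & p) fails at the other 0 worlds.

0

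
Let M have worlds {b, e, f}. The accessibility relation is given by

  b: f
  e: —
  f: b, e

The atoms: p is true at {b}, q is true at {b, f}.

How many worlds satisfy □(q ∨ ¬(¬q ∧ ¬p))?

2

b: successors {f}; q ∨ ¬(¬q ∧ ¬p) there: f:T. ✓
e: no successors, so □(q ∨ ¬(¬q ∧ ¬p)) holds vacuously. ✓
f: successors {b, e}; q ∨ ¬(¬q ∧ ¬p) there: b:T, e:F. ✗
Satisfying worlds: {b, e}.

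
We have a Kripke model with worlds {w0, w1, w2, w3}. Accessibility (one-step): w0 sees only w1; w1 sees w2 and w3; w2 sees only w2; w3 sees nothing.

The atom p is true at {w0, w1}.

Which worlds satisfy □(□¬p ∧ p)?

w0: successors {w1}; □¬p ∧ p there: w1:T. ✓
w1: successors {w2, w3}; □¬p ∧ p there: w2:F, w3:F. ✗
w2: successors {w2}; □¬p ∧ p there: w2:F. ✗
w3: no successors, so □(□¬p ∧ p) holds vacuously. ✓

{w0, w3}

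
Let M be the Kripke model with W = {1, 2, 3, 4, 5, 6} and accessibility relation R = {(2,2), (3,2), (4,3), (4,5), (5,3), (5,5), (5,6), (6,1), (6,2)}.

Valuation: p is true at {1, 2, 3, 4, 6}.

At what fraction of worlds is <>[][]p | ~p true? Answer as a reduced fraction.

1: <>[][]p is F, ~p is F. ✗
2: <>[][]p is T, ~p is F. ✓
3: <>[][]p is T, ~p is F. ✓
4: <>[][]p is T, ~p is F. ✓
5: <>[][]p is T, ~p is T. ✓
6: <>[][]p is T, ~p is F. ✓
That's 5 of 6 worlds, so 5/6.

5/6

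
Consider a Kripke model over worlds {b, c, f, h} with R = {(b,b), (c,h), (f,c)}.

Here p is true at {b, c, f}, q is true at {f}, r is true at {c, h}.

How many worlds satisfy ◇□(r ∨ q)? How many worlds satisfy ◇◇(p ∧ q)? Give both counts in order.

For ◇□(r ∨ q):
b: successors {b}; □(r ∨ q) there: b:F. ✗
c: successors {h}; □(r ∨ q) there: h:T. ✓
f: successors {c}; □(r ∨ q) there: c:T. ✓
h: no successors, so ◇□(r ∨ q) fails. ✗
— 2 worlds.
For ◇◇(p ∧ q):
b: successors {b}; ◇(p ∧ q) there: b:F. ✗
c: successors {h}; ◇(p ∧ q) there: h:F. ✗
f: successors {c}; ◇(p ∧ q) there: c:F. ✗
h: no successors, so ◇◇(p ∧ q) fails. ✗
— 0 worlds.

2 and 0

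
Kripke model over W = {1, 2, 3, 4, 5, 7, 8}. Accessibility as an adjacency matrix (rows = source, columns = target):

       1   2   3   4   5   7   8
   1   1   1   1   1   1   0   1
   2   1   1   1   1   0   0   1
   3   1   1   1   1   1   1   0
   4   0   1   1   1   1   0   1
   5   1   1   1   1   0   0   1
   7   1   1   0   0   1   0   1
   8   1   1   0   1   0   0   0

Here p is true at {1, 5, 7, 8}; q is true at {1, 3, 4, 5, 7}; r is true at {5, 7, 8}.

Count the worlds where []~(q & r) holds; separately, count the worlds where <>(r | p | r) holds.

3 and 7

For []~(q & r):
1: successors {1, 2, 3, 4, 5, 8}; ~(q & r) there: 1:T, 2:T, 3:T, 4:T, 5:F, 8:T. ✗
2: successors {1, 2, 3, 4, 8}; ~(q & r) there: 1:T, 2:T, 3:T, 4:T, 8:T. ✓
3: successors {1, 2, 3, 4, 5, 7}; ~(q & r) there: 1:T, 2:T, 3:T, 4:T, 5:F, 7:F. ✗
4: successors {2, 3, 4, 5, 8}; ~(q & r) there: 2:T, 3:T, 4:T, 5:F, 8:T. ✗
5: successors {1, 2, 3, 4, 8}; ~(q & r) there: 1:T, 2:T, 3:T, 4:T, 8:T. ✓
7: successors {1, 2, 5, 8}; ~(q & r) there: 1:T, 2:T, 5:F, 8:T. ✗
8: successors {1, 2, 4}; ~(q & r) there: 1:T, 2:T, 4:T. ✓
— 3 worlds.
For <>(r | p | r):
1: successors {1, 2, 3, 4, 5, 8}; r | p | r there: 1:T, 2:F, 3:F, 4:F, 5:T, 8:T. ✓
2: successors {1, 2, 3, 4, 8}; r | p | r there: 1:T, 2:F, 3:F, 4:F, 8:T. ✓
3: successors {1, 2, 3, 4, 5, 7}; r | p | r there: 1:T, 2:F, 3:F, 4:F, 5:T, 7:T. ✓
4: successors {2, 3, 4, 5, 8}; r | p | r there: 2:F, 3:F, 4:F, 5:T, 8:T. ✓
5: successors {1, 2, 3, 4, 8}; r | p | r there: 1:T, 2:F, 3:F, 4:F, 8:T. ✓
7: successors {1, 2, 5, 8}; r | p | r there: 1:T, 2:F, 5:T, 8:T. ✓
8: successors {1, 2, 4}; r | p | r there: 1:T, 2:F, 4:F. ✓
— 7 worlds.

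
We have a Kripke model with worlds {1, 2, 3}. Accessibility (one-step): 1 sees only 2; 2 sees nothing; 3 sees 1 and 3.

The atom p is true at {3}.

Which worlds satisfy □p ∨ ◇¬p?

1: □p is F, ◇¬p is T. ✓
2: □p is T, ◇¬p is F. ✓
3: □p is F, ◇¬p is T. ✓

{1, 2, 3}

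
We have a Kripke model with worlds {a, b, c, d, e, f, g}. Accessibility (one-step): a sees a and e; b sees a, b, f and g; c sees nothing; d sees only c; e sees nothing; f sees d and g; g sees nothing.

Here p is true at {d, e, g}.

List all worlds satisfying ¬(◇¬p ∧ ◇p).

{c, d, e, f, g}

a: ◇¬p ∧ ◇p is T. ✗
b: ◇¬p ∧ ◇p is T. ✗
c: ◇¬p ∧ ◇p is F. ✓
d: ◇¬p ∧ ◇p is F. ✓
e: ◇¬p ∧ ◇p is F. ✓
f: ◇¬p ∧ ◇p is F. ✓
g: ◇¬p ∧ ◇p is F. ✓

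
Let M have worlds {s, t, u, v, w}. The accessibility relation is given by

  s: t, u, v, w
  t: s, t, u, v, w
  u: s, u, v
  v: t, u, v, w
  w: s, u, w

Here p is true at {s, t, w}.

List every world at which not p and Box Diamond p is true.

{u, v}

s: not p is F, Box Diamond p is T. ✗
t: not p is F, Box Diamond p is T. ✗
u: not p is T, Box Diamond p is T. ✓
v: not p is T, Box Diamond p is T. ✓
w: not p is F, Box Diamond p is T. ✗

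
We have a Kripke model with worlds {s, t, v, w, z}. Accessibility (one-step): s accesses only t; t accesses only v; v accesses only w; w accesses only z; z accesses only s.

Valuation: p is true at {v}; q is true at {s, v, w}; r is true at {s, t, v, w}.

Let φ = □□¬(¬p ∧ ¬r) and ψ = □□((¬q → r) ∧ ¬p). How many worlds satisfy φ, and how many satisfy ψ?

4 and 3

For □□¬(¬p ∧ ¬r):
s: successors {t}; □¬(¬p ∧ ¬r) there: t:T. ✓
t: successors {v}; □¬(¬p ∧ ¬r) there: v:T. ✓
v: successors {w}; □¬(¬p ∧ ¬r) there: w:F. ✗
w: successors {z}; □¬(¬p ∧ ¬r) there: z:T. ✓
z: successors {s}; □¬(¬p ∧ ¬r) there: s:T. ✓
— 4 worlds.
For □□((¬q → r) ∧ ¬p):
s: successors {t}; □((¬q → r) ∧ ¬p) there: t:F. ✗
t: successors {v}; □((¬q → r) ∧ ¬p) there: v:T. ✓
v: successors {w}; □((¬q → r) ∧ ¬p) there: w:F. ✗
w: successors {z}; □((¬q → r) ∧ ¬p) there: z:T. ✓
z: successors {s}; □((¬q → r) ∧ ¬p) there: s:T. ✓
— 3 worlds.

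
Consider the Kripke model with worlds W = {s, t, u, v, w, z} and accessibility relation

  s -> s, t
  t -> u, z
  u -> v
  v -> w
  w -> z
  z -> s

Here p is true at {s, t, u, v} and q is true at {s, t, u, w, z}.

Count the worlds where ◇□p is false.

2

s: successors {s, t}; □p there: s:T, t:F. ✓
t: successors {u, z}; □p there: u:T, z:T. ✓
u: successors {v}; □p there: v:F. ✗
v: successors {w}; □p there: w:F. ✗
w: successors {z}; □p there: z:T. ✓
z: successors {s}; □p there: s:T. ✓
Satisfying worlds: {s, t, w, z}.
So ◇□p fails at the other 2 worlds.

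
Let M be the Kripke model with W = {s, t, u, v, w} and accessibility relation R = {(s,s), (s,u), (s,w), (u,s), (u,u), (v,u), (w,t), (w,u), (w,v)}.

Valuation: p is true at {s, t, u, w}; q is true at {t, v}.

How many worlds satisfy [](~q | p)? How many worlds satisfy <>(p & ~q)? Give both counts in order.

4 and 4

For [](~q | p):
s: successors {s, u, w}; ~q | p there: s:T, u:T, w:T. ✓
t: no successors, so [](~q | p) holds vacuously. ✓
u: successors {s, u}; ~q | p there: s:T, u:T. ✓
v: successors {u}; ~q | p there: u:T. ✓
w: successors {t, u, v}; ~q | p there: t:T, u:T, v:F. ✗
— 4 worlds.
For <>(p & ~q):
s: successors {s, u, w}; p & ~q there: s:T, u:T, w:T. ✓
t: no successors, so <>(p & ~q) fails. ✗
u: successors {s, u}; p & ~q there: s:T, u:T. ✓
v: successors {u}; p & ~q there: u:T. ✓
w: successors {t, u, v}; p & ~q there: t:F, u:T, v:F. ✓
— 4 worlds.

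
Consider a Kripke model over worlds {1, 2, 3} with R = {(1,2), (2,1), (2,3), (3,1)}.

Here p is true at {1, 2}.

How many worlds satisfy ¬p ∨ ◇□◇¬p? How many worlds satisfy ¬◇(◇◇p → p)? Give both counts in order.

2 and 0

For ¬p ∨ ◇□◇¬p:
1: ¬p is F, ◇□◇¬p is F. ✗
2: ¬p is F, ◇□◇¬p is T. ✓
3: ¬p is T, ◇□◇¬p is T. ✓
— 2 worlds.
For ¬◇(◇◇p → p):
1: ◇(◇◇p → p) is T. ✗
2: ◇(◇◇p → p) is T. ✗
3: ◇(◇◇p → p) is T. ✗
— 0 worlds.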